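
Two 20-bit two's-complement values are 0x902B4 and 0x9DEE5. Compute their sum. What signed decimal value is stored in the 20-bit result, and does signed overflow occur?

188825; overflow

0x902B4 = 10010000001010110100 = -458060 (signed)
0x9DEE5 = 10011101111011100101 = -401691 (signed)
  10010000001010110100
+ 10011101111011100101
= 00101110000110011001  (discard carry-out 1)
Result 00101110000110011001: MSB = 0 → value 188825.
Both addends are negative but the stored result is non-negative: signed overflow. The true value -458060 + (-401691) = -859751 lies outside [-524288, 524287].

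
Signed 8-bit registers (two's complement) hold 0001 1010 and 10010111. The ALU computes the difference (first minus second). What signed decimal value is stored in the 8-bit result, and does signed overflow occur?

-125; overflow

0001 1010 → 00011010 = 26 (signed)
10010111 = -105 (signed)
Subtract via negate-and-add: invert 10010111 + 1 = 01101001 (i.e. 105).
  00011010
+ 01101001
= 10000011
Result 10000011: MSB = 1 → 131 − 256 = -125.
Both addends (after negating the subtrahend) are non-negative but the stored result is negative: signed overflow. The true value 26 − (-105) = 131 lies outside [-128, 127].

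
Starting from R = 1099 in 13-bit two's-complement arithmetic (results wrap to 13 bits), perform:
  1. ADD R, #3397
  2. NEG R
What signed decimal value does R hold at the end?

3696

Start: R = 1099 = 0010001001011.
R = 1099 + 3397 = 4496; wraps to -3696 = 1000110010000
R = −(-3696) = 3696 = 0111001110000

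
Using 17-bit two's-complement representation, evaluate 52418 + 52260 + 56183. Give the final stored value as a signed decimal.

29789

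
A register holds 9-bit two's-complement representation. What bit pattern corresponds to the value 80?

001010000

80 is non-negative, so write it directly in 9 bits: 001010000.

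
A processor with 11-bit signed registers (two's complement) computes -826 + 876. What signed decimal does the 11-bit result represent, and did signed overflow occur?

-826 → 10011000110
876 → 01101101100
  10011000110
+ 01101101100
= 00000110010  (discard carry-out 1)
Result 00000110010: MSB = 0 → value 50.
Addends have opposite signs, so signed overflow cannot occur.

50; no overflow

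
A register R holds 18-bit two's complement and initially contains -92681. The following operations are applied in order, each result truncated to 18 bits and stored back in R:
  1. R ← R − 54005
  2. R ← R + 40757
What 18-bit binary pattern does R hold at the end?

Start: R = -92681 = 101001010111110111.
R = -92681 − 54005 = -146686; wraps to 115458 = 011100001100000010
R = 115458 + 40757 = 156215; wraps to -105929 = 100110001000110111

100110001000110111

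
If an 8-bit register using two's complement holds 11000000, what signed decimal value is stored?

-64

MSB is 1, so the value is negative.
Unsigned reading: 192. Subtract 2^8 = 256: 192 − 256 = -64.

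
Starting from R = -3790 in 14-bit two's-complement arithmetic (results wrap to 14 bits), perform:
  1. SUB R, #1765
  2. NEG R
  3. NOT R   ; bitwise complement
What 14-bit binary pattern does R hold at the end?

Start: R = -3790 = 11000100110010.
R = -3790 − 1765 = -5555 = 10101001001101
R = −(-5555) = 5555 = 01010110110011
R = NOT 01010110110011 = 10101001001100 = -5556

10101001001100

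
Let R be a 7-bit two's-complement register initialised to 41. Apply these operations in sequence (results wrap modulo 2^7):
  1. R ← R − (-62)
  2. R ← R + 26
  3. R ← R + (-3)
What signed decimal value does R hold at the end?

-2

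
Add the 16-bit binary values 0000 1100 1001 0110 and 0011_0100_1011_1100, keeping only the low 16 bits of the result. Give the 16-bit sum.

0100000101010010

  0000110010010110
+ 0011010010111100
= 0100000101010010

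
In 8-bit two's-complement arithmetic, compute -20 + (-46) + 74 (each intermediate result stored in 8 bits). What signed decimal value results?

-20 + (-46) = -66 (10111110)
-66 + 74 = 8 (00001000)

8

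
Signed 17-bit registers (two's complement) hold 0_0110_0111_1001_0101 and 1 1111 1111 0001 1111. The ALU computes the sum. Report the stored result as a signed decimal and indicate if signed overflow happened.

0_0110_0111_1001_0101 → 00110011110010101 = 26517 (signed)
1 1111 1111 0001 1111 → 11111111100011111 = -225 (signed)
  00110011110010101
+ 11111111100011111
= 00110011010110100  (discard carry-out 1)
Result 00110011010110100: MSB = 0 → value 26292.
Addends have opposite signs, so signed overflow cannot occur.

26292; no overflow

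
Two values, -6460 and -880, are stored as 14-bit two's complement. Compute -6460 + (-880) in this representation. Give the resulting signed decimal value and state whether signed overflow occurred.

-6460 → 10011011000100
-880 → 11110010010000
  10011011000100
+ 11110010010000
= 10001101010100  (discard carry-out 1)
Result 10001101010100: MSB = 1 → 9044 − 16384 = -7340.
Both addends are negative and so is the stored result: no signed overflow.

-7340; no overflow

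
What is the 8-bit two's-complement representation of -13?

|-13| = 13 = 00001101 in 8 bits.
Invert the bits: 11110010. Add 1: 11110011.
Check: 11110011 reads as 243 − 256 = -13.

11110011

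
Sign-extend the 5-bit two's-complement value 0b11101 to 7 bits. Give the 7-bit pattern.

1111101

MSB of 11101 is 1; replicate it into the new high bits.
11|11101 → 1111101 (still -3).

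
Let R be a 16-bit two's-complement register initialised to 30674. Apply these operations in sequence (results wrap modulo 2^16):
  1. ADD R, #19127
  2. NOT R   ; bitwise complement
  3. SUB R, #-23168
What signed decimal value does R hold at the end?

-26634

Start: R = 30674 = 0111011111010010.
R = 30674 + 19127 = 49801; wraps to -15735 = 1100001010001001
R = NOT 1100001010001001 = 0011110101110110 = 15734
R = 15734 − (-23168) = 38902; wraps to -26634 = 1001011111110110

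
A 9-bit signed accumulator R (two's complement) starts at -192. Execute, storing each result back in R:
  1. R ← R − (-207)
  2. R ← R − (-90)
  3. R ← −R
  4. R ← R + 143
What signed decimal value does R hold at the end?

Start: R = -192 = 101000000.
R = -192 − (-207) = 15 = 000001111
R = 15 − (-90) = 105 = 001101001
R = −(105) = -105 = 110010111
R = -105 + 143 = 38 = 000100110

38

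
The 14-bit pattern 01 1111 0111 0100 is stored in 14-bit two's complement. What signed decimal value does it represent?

8052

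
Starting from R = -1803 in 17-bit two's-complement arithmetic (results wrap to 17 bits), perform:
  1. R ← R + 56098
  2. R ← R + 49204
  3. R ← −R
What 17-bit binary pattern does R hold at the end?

Start: R = -1803 = 11111100011110101.
R = -1803 + 56098 = 54295 = 01101010000010111
R = 54295 + 49204 = 103499; wraps to -27573 = 11001010001001011
R = −(-27573) = 27573 = 00110101110110101

00110101110110101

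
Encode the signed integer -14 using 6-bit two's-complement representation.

110010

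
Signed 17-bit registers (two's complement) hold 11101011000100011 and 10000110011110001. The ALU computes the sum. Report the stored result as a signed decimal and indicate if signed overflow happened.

11101011000100011 = -10717 (signed)
10000110011110001 = -62223 (signed)
  11101011000100011
+ 10000110011110001
= 01110001100010100  (discard carry-out 1)
Result 01110001100010100: MSB = 0 → value 58132.
Both addends are negative but the stored result is non-negative: signed overflow. The true value -10717 + (-62223) = -72940 lies outside [-65536, 65535].

58132; overflow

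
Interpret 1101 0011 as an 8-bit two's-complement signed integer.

MSB is 1, so the value is negative.
Invert: 00101100. Add 1: 00101101 = 45. So the value is −45.

-45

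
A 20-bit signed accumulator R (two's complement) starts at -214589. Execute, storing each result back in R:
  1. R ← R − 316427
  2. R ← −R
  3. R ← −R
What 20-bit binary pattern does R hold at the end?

01111110010110111000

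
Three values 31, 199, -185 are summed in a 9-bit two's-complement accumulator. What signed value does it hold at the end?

31 + 199 = 230 (011100110)
230 + (-185) = 45 (000101101)

45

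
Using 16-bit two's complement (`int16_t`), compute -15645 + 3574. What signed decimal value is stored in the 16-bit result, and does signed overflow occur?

-12071; no overflow

-15645 → 1100001011100011
3574 → 0000110111110110
  1100001011100011
+ 0000110111110110
= 1101000011011001
Result 1101000011011001: MSB = 1 → 53465 − 65536 = -12071.
Addends have opposite signs, so signed overflow cannot occur.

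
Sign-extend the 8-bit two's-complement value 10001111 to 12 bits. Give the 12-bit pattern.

MSB of 10001111 is 1; replicate it into the new high bits.
1111|10001111 → 111110001111 (still -113).

111110001111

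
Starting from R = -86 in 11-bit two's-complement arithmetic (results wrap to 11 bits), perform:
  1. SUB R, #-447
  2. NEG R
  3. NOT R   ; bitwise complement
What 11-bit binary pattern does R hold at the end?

Start: R = -86 = 11110101010.
R = -86 − (-447) = 361 = 00101101001
R = −(361) = -361 = 11010010111
R = NOT 11010010111 = 00101101000 = 360

00101101000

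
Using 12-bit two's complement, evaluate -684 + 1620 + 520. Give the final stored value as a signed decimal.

1456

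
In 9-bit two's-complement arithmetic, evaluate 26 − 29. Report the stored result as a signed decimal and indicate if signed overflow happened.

-3; no overflow

26 → 000011010
29 → 000011101
Subtract via negate-and-add: invert 000011101 + 1 = 111100011 (i.e. -29).
  000011010
+ 111100011
= 111111101
Result 111111101: MSB = 1 → 509 − 512 = -3.
Addends (after negating the subtrahend) have opposite signs, so signed overflow cannot occur.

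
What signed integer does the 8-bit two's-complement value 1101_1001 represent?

MSB is 1, so the value is negative.
Invert: 00100110. Add 1: 00100111 = 39. So the value is −39.

-39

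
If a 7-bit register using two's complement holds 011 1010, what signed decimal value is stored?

MSB is 0, so the value is non-negative: 0111010 = 58.

58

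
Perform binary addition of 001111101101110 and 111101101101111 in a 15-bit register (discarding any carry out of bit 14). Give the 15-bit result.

  001111101101110
+ 111101101101111
= 001101011011101  (discard carry-out 1)

001101011011101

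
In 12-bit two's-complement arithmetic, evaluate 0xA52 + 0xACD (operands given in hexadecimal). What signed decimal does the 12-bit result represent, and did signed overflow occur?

1311; overflow

0xA52 = 101001010010 = -1454 (signed)
0xACD = 101011001101 = -1331 (signed)
  101001010010
+ 101011001101
= 010100011111  (discard carry-out 1)
Result 010100011111: MSB = 0 → value 1311.
Both addends are negative but the stored result is non-negative: signed overflow. The true value -1454 + (-1331) = -2785 lies outside [-2048, 2047].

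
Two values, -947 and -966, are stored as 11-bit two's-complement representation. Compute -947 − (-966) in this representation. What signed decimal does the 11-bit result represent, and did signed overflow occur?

19; no overflow

-947 → 10001001101
-966 → 10000111010
Subtract via negate-and-add: invert 10000111010 + 1 = 01111000110 (i.e. 966).
  10001001101
+ 01111000110
= 00000010011  (discard carry-out 1)
Result 00000010011: MSB = 0 → value 19.
Addends (after negating the subtrahend) have opposite signs, so signed overflow cannot occur.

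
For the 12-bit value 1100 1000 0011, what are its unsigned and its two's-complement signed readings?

Unsigned: 110010000011 = 3203.
Signed: MSB=1 → 3203 − 4096 = -893.

unsigned = 3203, signed = -893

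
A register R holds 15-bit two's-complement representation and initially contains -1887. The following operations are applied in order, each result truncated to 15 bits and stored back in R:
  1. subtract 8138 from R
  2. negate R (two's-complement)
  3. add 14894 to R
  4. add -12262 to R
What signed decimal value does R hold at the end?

12657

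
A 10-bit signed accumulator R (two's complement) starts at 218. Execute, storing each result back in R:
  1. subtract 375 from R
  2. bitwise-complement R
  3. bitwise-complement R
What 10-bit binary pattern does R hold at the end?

Start: R = 218 = 0011011010.
R = 218 − 375 = -157 = 1101100011
R = NOT 1101100011 = 0010011100 = 156
R = NOT 0010011100 = 1101100011 = -157

1101100011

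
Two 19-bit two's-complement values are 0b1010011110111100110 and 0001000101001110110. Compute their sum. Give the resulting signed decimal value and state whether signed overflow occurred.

-145316; no overflow

0b1010011110111100110 → 1010011110111100110 = -180762 (signed)
0001000101001110110 = 35446 (signed)
  1010011110111100110
+ 0001000101001110110
= 1011100100001011100
Result 1011100100001011100: MSB = 1 → 378972 − 524288 = -145316.
Addends have opposite signs, so signed overflow cannot occur.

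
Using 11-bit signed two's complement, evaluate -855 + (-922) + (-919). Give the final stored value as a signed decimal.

-648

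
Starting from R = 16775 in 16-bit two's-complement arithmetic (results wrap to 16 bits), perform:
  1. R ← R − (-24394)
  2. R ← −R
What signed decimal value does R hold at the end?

24367

Start: R = 16775 = 0100000110000111.
R = 16775 − (-24394) = 41169; wraps to -24367 = 1010000011010001
R = −(-24367) = 24367 = 0101111100101111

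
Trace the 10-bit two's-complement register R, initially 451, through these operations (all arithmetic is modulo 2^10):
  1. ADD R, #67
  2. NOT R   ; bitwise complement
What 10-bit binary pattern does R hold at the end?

0111111001

Start: R = 451 = 0111000011.
R = 451 + 67 = 518; wraps to -506 = 1000000110
R = NOT 1000000110 = 0111111001 = 505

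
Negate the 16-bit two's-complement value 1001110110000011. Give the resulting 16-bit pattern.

0110001001111101

Invert: 0110001001111100. Add 1: 0110001001111101.
Check: 1001110110000011 = -25213, 0110001001111101 = 25213.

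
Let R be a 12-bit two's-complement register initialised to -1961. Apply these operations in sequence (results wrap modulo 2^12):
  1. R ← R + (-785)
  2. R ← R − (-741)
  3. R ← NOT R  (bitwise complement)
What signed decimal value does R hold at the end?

Start: R = -1961 = 100001010111.
R = -1961 + (-785) = -2746; wraps to 1350 = 010101000110
R = 1350 − (-741) = 2091; wraps to -2005 = 100000101011
R = NOT 100000101011 = 011111010100 = 2004

2004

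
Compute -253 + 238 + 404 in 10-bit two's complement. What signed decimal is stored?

-253 + 238 = -15 (1111110001)
-15 + 404 = 389 (0110000101)

389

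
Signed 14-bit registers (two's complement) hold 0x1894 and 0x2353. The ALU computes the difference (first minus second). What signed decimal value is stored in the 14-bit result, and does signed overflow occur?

-2751; overflow

0x1894 = 01100010010100 = 6292 (signed)
0x2353 = 10001101010011 = -7341 (signed)
Subtract via negate-and-add: invert 10001101010011 + 1 = 01110010101101 (i.e. 7341).
  01100010010100
+ 01110010101101
= 11010101000001
Result 11010101000001: MSB = 1 → 13633 − 16384 = -2751.
Both addends (after negating the subtrahend) are non-negative but the stored result is negative: signed overflow. The true value 6292 − (-7341) = 13633 lies outside [-8192, 8191].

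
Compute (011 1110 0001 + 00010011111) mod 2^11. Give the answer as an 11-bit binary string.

  01111100001
+ 00010011111
= 10010000000

10010000000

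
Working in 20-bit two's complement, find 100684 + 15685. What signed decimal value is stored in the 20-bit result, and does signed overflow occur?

100684 → 00011000100101001100
15685 → 00000011110101000101
  00011000100101001100
+ 00000011110101000101
= 00011100011010010001
Result 00011100011010010001: MSB = 0 → value 116369.
Both addends are non-negative and so is the stored result: no signed overflow.

116369; no overflow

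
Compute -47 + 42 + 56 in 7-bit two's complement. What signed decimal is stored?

-47 + 42 = -5 (1111011)
-5 + 56 = 51 (0110011)

51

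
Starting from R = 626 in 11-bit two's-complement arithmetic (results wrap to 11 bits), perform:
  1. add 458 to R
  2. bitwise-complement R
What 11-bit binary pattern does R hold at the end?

Start: R = 626 = 01001110010.
R = 626 + 458 = 1084; wraps to -964 = 10000111100
R = NOT 10000111100 = 01111000011 = 963

01111000011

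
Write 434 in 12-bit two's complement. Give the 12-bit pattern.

000110110010

434 is non-negative, so write it directly in 12 bits: 000110110010.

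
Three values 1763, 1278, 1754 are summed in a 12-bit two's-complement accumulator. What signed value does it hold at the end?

1763 + 1278 = 3041 → wraps to -1055 (101111100001)
-1055 + 1754 = 699 (001010111011)

699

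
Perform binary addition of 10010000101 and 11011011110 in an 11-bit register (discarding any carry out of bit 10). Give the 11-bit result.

  10010000101
+ 11011011110
= 01101100011  (discard carry-out 1)

01101100011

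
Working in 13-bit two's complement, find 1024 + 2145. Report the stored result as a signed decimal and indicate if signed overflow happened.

1024 → 0010000000000
2145 → 0100001100001
  0010000000000
+ 0100001100001
= 0110001100001
Result 0110001100001: MSB = 0 → value 3169.
Both addends are non-negative and so is the stored result: no signed overflow.

3169; no overflow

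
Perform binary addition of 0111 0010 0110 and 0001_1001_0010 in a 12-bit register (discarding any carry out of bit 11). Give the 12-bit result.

  011100100110
+ 000110010010
= 100010111000

100010111000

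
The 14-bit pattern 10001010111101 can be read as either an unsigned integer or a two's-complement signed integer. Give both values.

unsigned = 8893, signed = -7491

Unsigned: 10001010111101 = 8893.
Signed: MSB=1 → 8893 − 16384 = -7491.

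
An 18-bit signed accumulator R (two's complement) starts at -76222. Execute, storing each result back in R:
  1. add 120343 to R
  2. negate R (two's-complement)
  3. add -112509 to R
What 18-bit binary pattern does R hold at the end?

Start: R = -76222 = 101101011001000010.
R = -76222 + 120343 = 44121 = 001010110001011001
R = −(44121) = -44121 = 110101001110100111
R = -44121 + (-112509) = -156630; wraps to 105514 = 011001110000101010

011001110000101010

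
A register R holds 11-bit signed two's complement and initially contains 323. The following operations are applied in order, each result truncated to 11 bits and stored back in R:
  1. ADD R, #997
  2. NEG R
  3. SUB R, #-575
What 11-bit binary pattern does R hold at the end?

Start: R = 323 = 00101000011.
R = 323 + 997 = 1320; wraps to -728 = 10100101000
R = −(-728) = 728 = 01011011000
R = 728 − (-575) = 1303; wraps to -745 = 10100010111

10100010111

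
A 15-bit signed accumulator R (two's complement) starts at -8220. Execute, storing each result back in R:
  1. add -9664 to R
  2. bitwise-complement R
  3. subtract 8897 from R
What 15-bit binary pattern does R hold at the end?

010001100011010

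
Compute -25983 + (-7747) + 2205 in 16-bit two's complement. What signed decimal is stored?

-31525

-25983 + (-7747) = -33730 → wraps to 31806 (0111110000111110)
31806 + 2205 = 34011 → wraps to -31525 (1000010011011011)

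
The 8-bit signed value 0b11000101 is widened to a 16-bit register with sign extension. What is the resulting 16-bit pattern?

1111111111000101

MSB of 11000101 is 1; replicate it into the new high bits.
11111111|11000101 → 1111111111000101 (still -59).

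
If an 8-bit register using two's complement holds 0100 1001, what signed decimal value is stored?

73

MSB is 0, so the value is non-negative: 01001001 = 73.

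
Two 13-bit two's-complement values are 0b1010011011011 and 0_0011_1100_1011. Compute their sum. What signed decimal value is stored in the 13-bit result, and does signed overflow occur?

0b1010011011011 → 1010011011011 = -2853 (signed)
0_0011_1100_1011 → 0001111001011 = 971 (signed)
  1010011011011
+ 0001111001011
= 1100010100110
Result 1100010100110: MSB = 1 → 6310 − 8192 = -1882.
Addends have opposite signs, so signed overflow cannot occur.

-1882; no overflow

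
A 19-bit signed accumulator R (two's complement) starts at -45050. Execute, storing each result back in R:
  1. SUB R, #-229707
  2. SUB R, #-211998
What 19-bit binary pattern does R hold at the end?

1100000110101101111

Start: R = -45050 = 1110101000000000110.
R = -45050 − (-229707) = 184657 = 0101101000101010001
R = 184657 − (-211998) = 396655; wraps to -127633 = 1100000110101101111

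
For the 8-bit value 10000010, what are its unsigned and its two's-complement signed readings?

Unsigned: 10000010 = 130.
Signed: MSB=1 → 130 − 256 = -126.

unsigned = 130, signed = -126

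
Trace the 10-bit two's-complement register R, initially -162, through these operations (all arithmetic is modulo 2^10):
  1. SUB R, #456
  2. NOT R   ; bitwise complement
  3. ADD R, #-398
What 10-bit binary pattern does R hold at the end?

0011011011

Start: R = -162 = 1101011110.
R = -162 − 456 = -618; wraps to 406 = 0110010110
R = NOT 0110010110 = 1001101001 = -407
R = -407 + (-398) = -805; wraps to 219 = 0011011011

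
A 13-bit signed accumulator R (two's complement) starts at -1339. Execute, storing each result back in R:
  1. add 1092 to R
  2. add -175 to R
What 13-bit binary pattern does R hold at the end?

Start: R = -1339 = 1101011000101.
R = -1339 + 1092 = -247 = 1111100001001
R = -247 + (-175) = -422 = 1111001011010

1111001011010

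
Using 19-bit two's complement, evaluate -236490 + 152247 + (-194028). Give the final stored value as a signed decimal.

-236490 + 152247 = -84243 (1101011011011101101)
-84243 + (-194028) = -278271 → wraps to 246017 (0111100000100000001)

246017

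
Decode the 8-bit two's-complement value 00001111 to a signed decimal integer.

MSB is 0, so the value is non-negative: 00001111 = 15.

15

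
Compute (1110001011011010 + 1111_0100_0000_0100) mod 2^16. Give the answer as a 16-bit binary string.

  1110001011011010
+ 1111010000000100
= 1101011011011110  (discard carry-out 1)

1101011011011110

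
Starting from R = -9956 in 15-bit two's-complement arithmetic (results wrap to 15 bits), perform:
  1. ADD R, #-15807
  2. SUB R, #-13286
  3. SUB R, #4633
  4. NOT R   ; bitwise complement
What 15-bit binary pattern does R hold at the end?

Start: R = -9956 = 101100100011100.
R = -9956 + (-15807) = -25763; wraps to 7005 = 001101101011101
R = 7005 − (-13286) = 20291; wraps to -12477 = 100111101000011
R = -12477 − 4633 = -17110; wraps to 15658 = 011110100101010
R = NOT 011110100101010 = 100001011010101 = -15659

100001011010101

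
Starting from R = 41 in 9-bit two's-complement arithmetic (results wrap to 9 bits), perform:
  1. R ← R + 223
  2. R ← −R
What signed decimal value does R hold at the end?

248

Start: R = 41 = 000101001.
R = 41 + 223 = 264; wraps to -248 = 100001000
R = −(-248) = 248 = 011111000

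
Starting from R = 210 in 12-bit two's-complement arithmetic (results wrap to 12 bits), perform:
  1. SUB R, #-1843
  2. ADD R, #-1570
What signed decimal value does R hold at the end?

483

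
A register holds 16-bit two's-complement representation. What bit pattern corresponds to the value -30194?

1000101000001110

|-30194| = 30194 = 0111010111110010 in 16 bits.
Invert the bits: 1000101000001101. Add 1: 1000101000001110.
Check: 1000101000001110 reads as 35342 − 65536 = -30194.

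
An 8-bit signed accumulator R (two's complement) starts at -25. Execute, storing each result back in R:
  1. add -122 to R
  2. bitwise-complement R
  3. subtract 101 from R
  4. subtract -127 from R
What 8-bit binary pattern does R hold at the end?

Start: R = -25 = 11100111.
R = -25 + (-122) = -147; wraps to 109 = 01101101
R = NOT 01101101 = 10010010 = -110
R = -110 − 101 = -211; wraps to 45 = 00101101
R = 45 − (-127) = 172; wraps to -84 = 10101100

10101100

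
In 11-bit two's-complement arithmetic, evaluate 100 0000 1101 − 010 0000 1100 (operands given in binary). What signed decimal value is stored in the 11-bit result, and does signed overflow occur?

100 0000 1101 → 10000001101 = -1011 (signed)
010 0000 1100 → 01000001100 = 524 (signed)
Subtract via negate-and-add: invert 01000001100 + 1 = 10111110100 (i.e. -524).
  10000001101
+ 10111110100
= 01000000001  (discard carry-out 1)
Result 01000000001: MSB = 0 → value 513.
Both addends (after negating the subtrahend) are negative but the stored result is non-negative: signed overflow. The true value -1011 − 524 = -1535 lies outside [-1024, 1023].

513; overflow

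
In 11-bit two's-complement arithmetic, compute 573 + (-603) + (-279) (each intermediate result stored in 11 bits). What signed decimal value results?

-309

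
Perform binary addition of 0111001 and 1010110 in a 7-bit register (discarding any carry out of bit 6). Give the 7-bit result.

  0111001
+ 1010110
= 0001111  (discard carry-out 1)

0001111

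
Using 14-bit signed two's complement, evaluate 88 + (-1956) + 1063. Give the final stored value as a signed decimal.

88 + (-1956) = -1868 (11100010110100)
-1868 + 1063 = -805 (11110011011011)

-805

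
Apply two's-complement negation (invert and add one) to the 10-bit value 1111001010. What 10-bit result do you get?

0000110110

Invert: 0000110101. Add 1: 0000110110.
Check: 1111001010 = -54, 0000110110 = 54.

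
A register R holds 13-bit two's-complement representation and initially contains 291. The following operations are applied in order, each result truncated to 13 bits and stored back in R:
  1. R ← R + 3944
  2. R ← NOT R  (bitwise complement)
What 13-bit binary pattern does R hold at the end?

0111101110100

Start: R = 291 = 0000100100011.
R = 291 + 3944 = 4235; wraps to -3957 = 1000010001011
R = NOT 1000010001011 = 0111101110100 = 3956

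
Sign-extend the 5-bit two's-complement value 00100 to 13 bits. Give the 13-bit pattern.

0000000000100

MSB of 00100 is 0; replicate it into the new high bits.
00000000|00100 → 0000000000100 (still 4).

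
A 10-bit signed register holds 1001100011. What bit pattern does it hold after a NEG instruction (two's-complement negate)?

0110011101

Invert: 0110011100. Add 1: 0110011101.
Check: 1001100011 = -413, 0110011101 = 413.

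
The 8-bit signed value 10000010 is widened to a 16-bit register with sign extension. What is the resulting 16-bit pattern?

MSB of 10000010 is 1; replicate it into the new high bits.
11111111|10000010 → 1111111110000010 (still -126).

1111111110000010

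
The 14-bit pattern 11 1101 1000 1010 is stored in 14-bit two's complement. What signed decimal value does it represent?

-630

MSB is 1, so the value is negative.
Unsigned reading: 15754. Subtract 2^14 = 16384: 15754 − 16384 = -630.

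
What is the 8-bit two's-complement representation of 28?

00011100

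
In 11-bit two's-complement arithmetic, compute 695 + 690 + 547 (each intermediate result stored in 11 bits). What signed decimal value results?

-116

695 + 690 = 1385 → wraps to -663 (10101101001)
-663 + 547 = -116 (11110001100)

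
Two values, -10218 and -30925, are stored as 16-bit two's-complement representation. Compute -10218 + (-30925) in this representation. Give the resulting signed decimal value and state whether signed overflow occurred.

24393; overflow

-10218 → 1101100000010110
-30925 → 1000011100110011
  1101100000010110
+ 1000011100110011
= 0101111101001001  (discard carry-out 1)
Result 0101111101001001: MSB = 0 → value 24393.
Both addends are negative but the stored result is non-negative: signed overflow. The true value -10218 + (-30925) = -41143 lies outside [-32768, 32767].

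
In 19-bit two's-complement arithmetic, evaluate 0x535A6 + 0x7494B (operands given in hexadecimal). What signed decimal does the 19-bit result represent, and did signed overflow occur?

-229647; no overflow

0x535A6 = 1010011010110100110 = -182874 (signed)
0x7494B = 1110100100101001011 = -46773 (signed)
  1010011010110100110
+ 1110100100101001011
= 1000111111011110001  (discard carry-out 1)
Result 1000111111011110001: MSB = 1 → 294641 − 524288 = -229647.
Both addends are negative and so is the stored result: no signed overflow.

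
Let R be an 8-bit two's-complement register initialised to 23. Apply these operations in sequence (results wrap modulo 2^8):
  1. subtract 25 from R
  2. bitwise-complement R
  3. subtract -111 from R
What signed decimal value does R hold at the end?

112

Start: R = 23 = 00010111.
R = 23 − 25 = -2 = 11111110
R = NOT 11111110 = 00000001 = 1
R = 1 − (-111) = 112 = 01110000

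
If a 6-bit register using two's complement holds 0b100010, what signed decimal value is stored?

-30

MSB is 1, so the value is negative.
Unsigned reading: 34. Subtract 2^6 = 64: 34 − 64 = -30.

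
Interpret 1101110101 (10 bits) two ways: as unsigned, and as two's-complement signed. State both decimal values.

Unsigned: 1101110101 = 885.
Signed: MSB=1 → 885 − 1024 = -139.

unsigned = 885, signed = -139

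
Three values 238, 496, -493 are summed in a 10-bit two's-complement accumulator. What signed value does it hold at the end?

238 + 496 = 734 → wraps to -290 (1011011110)
-290 + (-493) = -783 → wraps to 241 (0011110001)

241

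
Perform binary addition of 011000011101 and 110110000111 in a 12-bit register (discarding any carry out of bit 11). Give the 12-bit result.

001110100100

  011000011101
+ 110110000111
= 001110100100  (discard carry-out 1)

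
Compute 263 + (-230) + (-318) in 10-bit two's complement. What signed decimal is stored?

-285

263 + (-230) = 33 (0000100001)
33 + (-318) = -285 (1011100011)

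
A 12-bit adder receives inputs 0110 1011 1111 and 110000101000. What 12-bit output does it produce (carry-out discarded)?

  011010111111
+ 110000101000
= 001011100111  (discard carry-out 1)

001011100111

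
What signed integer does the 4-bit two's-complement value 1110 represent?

-2

MSB is 1, so the value is negative.
Invert: 0001. Add 1: 0010 = 2. So the value is −2.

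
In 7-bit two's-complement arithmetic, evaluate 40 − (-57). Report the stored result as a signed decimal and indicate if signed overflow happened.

40 → 0101000
-57 → 1000111
Subtract via negate-and-add: invert 1000111 + 1 = 0111001 (i.e. 57).
  0101000
+ 0111001
= 1100001
Result 1100001: MSB = 1 → 97 − 128 = -31.
Both addends (after negating the subtrahend) are non-negative but the stored result is negative: signed overflow. The true value 40 − (-57) = 97 lies outside [-64, 63].

-31; overflow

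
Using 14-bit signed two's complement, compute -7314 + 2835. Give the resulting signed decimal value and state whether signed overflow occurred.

-7314 → 10001101101110
2835 → 00101100010011
  10001101101110
+ 00101100010011
= 10111010000001
Result 10111010000001: MSB = 1 → 11905 − 16384 = -4479.
Addends have opposite signs, so signed overflow cannot occur.

-4479; no overflow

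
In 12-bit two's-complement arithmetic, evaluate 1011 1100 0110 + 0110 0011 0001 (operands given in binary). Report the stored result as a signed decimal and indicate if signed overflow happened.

503; no overflow

1011 1100 0110 → 101111000110 = -1082 (signed)
0110 0011 0001 → 011000110001 = 1585 (signed)
  101111000110
+ 011000110001
= 000111110111  (discard carry-out 1)
Result 000111110111: MSB = 0 → value 503.
Addends have opposite signs, so signed overflow cannot occur.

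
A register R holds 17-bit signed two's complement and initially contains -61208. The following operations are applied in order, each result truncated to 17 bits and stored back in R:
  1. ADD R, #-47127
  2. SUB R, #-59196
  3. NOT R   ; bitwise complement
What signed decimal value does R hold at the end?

Start: R = -61208 = 10001000011101000.
R = -61208 + (-47127) = -108335; wraps to 22737 = 00101100011010001
R = 22737 − (-59196) = 81933; wraps to -49139 = 10100000000001101
R = NOT 10100000000001101 = 01011111111110010 = 49138

49138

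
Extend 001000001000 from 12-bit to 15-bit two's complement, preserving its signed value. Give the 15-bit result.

000001000001000

MSB of 001000001000 is 0; replicate it into the new high bits.
000|001000001000 → 000001000001000 (still 520).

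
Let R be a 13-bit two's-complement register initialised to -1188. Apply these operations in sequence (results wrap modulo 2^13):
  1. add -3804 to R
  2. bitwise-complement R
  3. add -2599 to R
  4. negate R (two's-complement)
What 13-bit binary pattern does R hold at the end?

1011010101000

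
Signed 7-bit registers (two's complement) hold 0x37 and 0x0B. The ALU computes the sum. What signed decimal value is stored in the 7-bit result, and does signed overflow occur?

-62; overflow

0x37 = 0110111 = 55 (signed)
0x0B = 0001011 = 11 (signed)
  0110111
+ 0001011
= 1000010
Result 1000010: MSB = 1 → 66 − 128 = -62.
Both addends are non-negative but the stored result is negative: signed overflow. The true value 55 + 11 = 66 lies outside [-64, 63].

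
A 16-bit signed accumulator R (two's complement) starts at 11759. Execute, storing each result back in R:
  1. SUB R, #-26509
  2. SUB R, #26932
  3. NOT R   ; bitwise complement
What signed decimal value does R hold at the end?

Start: R = 11759 = 0010110111101111.
R = 11759 − (-26509) = 38268; wraps to -27268 = 1001010101111100
R = -27268 − 26932 = -54200; wraps to 11336 = 0010110001001000
R = NOT 0010110001001000 = 1101001110110111 = -11337

-11337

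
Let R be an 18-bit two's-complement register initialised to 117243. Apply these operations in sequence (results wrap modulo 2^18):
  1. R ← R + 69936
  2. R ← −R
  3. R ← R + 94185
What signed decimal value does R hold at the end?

-92994

Start: R = 117243 = 011100100111111011.
R = 117243 + 69936 = 187179; wraps to -74965 = 101101101100101011
R = −(-74965) = 74965 = 010010010011010101
R = 74965 + 94185 = 169150; wraps to -92994 = 101001010010111110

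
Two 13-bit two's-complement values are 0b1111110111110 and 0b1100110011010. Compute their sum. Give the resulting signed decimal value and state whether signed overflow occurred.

-1704; no overflow

0b1111110111110 → 1111110111110 = -66 (signed)
0b1100110011010 → 1100110011010 = -1638 (signed)
  1111110111110
+ 1100110011010
= 1100101011000  (discard carry-out 1)
Result 1100101011000: MSB = 1 → 6488 − 8192 = -1704.
Both addends are negative and so is the stored result: no signed overflow.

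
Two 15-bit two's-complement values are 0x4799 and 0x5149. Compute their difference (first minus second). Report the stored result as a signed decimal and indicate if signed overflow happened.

-2480; no overflow

0x4799 = 100011110011001 = -14439 (signed)
0x5149 = 101000101001001 = -11959 (signed)
Subtract via negate-and-add: invert 101000101001001 + 1 = 010111010110111 (i.e. 11959).
  100011110011001
+ 010111010110111
= 111011001010000
Result 111011001010000: MSB = 1 → 30288 − 32768 = -2480.
Addends (after negating the subtrahend) have opposite signs, so signed overflow cannot occur.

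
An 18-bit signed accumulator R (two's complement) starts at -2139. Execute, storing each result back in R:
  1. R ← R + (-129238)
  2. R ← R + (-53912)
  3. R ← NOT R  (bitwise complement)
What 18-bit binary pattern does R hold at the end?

Start: R = -2139 = 111111011110100101.
R = -2139 + (-129238) = -131377; wraps to 130767 = 011111111011001111
R = 130767 + (-53912) = 76855 = 010010110000110111
R = NOT 010010110000110111 = 101101001111001000 = -76856

101101001111001000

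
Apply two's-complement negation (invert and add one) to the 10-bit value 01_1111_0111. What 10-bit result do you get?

Invert: 1000001000. Add 1: 1000001001.
Check: 0111110111 = 503, 1000001001 = -503.

1000001001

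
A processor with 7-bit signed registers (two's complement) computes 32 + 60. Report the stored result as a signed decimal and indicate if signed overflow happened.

-36; overflow

32 → 0100000
60 → 0111100
  0100000
+ 0111100
= 1011100
Result 1011100: MSB = 1 → 92 − 128 = -36.
Both addends are non-negative but the stored result is negative: signed overflow. The true value 32 + 60 = 92 lies outside [-64, 63].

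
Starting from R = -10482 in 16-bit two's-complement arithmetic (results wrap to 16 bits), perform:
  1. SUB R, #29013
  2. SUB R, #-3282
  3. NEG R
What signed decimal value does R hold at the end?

-29323

Start: R = -10482 = 1101011100001110.
R = -10482 − 29013 = -39495; wraps to 26041 = 0110010110111001
R = 26041 − (-3282) = 29323 = 0111001010001011
R = −(29323) = -29323 = 1000110101110101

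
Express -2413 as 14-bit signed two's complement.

11011010010011

|-2413| = 2413 = 00100101101101 in 14 bits.
Invert the bits: 11011010010010. Add 1: 11011010010011.
Check: 11011010010011 reads as 13971 − 16384 = -2413.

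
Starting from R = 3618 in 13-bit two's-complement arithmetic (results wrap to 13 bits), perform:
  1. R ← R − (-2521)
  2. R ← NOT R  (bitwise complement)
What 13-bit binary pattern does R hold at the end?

0100000000100

Start: R = 3618 = 0111000100010.
R = 3618 − (-2521) = 6139; wraps to -2053 = 1011111111011
R = NOT 1011111111011 = 0100000000100 = 2052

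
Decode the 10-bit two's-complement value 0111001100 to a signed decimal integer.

MSB is 0, so the value is non-negative: 0111001100 = 460.

460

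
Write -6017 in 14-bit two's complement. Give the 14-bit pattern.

|-6017| = 6017 = 01011110000001 in 14 bits.
Invert the bits: 10100001111110. Add 1: 10100001111111.
Check: 10100001111111 reads as 10367 − 16384 = -6017.

10100001111111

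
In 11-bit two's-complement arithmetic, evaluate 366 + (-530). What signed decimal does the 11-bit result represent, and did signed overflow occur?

-164; no overflow

366 → 00101101110
-530 → 10111101110
  00101101110
+ 10111101110
= 11101011100
Result 11101011100: MSB = 1 → 1884 − 2048 = -164.
Addends have opposite signs, so signed overflow cannot occur.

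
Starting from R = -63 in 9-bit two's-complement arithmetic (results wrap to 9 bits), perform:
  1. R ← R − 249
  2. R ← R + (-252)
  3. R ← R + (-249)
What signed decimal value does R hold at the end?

211

Start: R = -63 = 111000001.
R = -63 − 249 = -312; wraps to 200 = 011001000
R = 200 + (-252) = -52 = 111001100
R = -52 + (-249) = -301; wraps to 211 = 011010011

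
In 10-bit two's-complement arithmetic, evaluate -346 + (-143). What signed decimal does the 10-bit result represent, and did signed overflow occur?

-489; no overflow

-346 → 1010100110
-143 → 1101110001
  1010100110
+ 1101110001
= 1000010111  (discard carry-out 1)
Result 1000010111: MSB = 1 → 535 − 1024 = -489.
Both addends are negative and so is the stored result: no signed overflow.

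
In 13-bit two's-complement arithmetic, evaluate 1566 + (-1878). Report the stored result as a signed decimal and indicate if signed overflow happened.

-312; no overflow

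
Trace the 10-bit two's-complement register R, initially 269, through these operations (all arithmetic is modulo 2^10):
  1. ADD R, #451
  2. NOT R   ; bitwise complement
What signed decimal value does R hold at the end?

303

Start: R = 269 = 0100001101.
R = 269 + 451 = 720; wraps to -304 = 1011010000
R = NOT 1011010000 = 0100101111 = 303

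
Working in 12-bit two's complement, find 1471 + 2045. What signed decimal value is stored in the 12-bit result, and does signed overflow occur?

-580; overflow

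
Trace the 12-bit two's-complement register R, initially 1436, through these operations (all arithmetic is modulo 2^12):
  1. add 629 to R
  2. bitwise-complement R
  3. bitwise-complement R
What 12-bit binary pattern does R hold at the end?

100000010001

Start: R = 1436 = 010110011100.
R = 1436 + 629 = 2065; wraps to -2031 = 100000010001
R = NOT 100000010001 = 011111101110 = 2030
R = NOT 011111101110 = 100000010001 = -2031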